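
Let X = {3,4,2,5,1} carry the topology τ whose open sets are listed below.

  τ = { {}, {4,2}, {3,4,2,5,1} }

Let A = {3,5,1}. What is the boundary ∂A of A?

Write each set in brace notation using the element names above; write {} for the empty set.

{3,5,1}

U open, U⊆A: {}. int(A) = ⋃ = {}
X∖A={4,2}, int(X∖A)={4,2}, hence cl(A)={3,5,1}
∂A: remove int from cl → {3,5,1}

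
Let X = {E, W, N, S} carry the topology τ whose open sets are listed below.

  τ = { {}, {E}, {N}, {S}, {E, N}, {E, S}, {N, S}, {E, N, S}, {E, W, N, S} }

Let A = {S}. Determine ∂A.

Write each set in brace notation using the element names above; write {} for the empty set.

{W}

interior: largest open inside A is {S} (from {}, {S})
cl via duality: int({E, W, N}) = {E, N}, so X∖{E, N} = {W, S}
cl∖int = {W}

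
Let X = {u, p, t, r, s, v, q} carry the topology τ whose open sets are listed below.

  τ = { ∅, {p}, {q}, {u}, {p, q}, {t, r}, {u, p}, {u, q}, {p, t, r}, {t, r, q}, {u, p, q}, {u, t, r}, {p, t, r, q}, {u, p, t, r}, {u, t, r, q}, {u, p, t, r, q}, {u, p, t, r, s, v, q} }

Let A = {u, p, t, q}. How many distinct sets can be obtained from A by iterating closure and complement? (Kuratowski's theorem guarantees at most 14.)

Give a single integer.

8

cl via duality: int({r, s, v}) = ∅, so X∖∅ = {u, p, t, r, s, v, q}
Write k for closure, c for complement:
  1. A     = {u, p, t, q}
  2. kA    = {u, p, t, r, s, v, q}
  3. cA    = {r, s, v}
  4. ckA   = ∅
  5. kcA   = {t, r, s, v}
  6. ckcA  = {u, p, q}
  7. kckcA = {u, p, s, v, q}
  8. ckckcA = {t, r}
applying k or c yields no new set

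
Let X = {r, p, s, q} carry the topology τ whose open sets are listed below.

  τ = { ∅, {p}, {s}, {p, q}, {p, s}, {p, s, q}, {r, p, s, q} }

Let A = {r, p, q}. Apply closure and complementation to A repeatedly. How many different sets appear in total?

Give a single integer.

4

complement {s}; its interior {s}; cl(A) = X∖{s} = {r, p, q}
With k = closure, c = complement:
  1. A     = {r, p, q}
  2. cA    = {s}
  3. kcA   = {r, s}
  4. ckcA  = {p, q}
k, c of each give nothing new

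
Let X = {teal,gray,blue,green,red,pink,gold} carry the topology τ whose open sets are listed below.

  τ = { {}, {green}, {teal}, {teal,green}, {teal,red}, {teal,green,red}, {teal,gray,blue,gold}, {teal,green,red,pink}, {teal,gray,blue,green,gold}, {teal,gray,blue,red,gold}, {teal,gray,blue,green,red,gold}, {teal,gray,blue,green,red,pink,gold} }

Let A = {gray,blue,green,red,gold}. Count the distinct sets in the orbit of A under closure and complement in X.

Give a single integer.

cl via duality: int({teal,pink}) = {teal}, so X∖{teal} = {gray,blue,green,red,pink,gold}
Write k for closure, c for complement:
  1. A     = {gray,blue,green,red,gold}
  2. kA    = {gray,blue,green,red,pink,gold}
  3. cA    = {teal,pink}
  4. ckA   = {teal}
  5. kcA   = {teal,gray,blue,red,pink,gold}
  6. ckcA  = {green}
  7. kckcA = {green,pink}
  8. ckckcA = {teal,gray,blue,red,gold}
applying k or c yields no new set

8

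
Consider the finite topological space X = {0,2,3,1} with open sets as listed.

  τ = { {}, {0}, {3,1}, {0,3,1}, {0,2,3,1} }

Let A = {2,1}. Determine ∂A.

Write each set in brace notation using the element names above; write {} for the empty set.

U open, U⊆A: {}. int(A) = ⋃ = {}
X∖A={0,3}, int(X∖A)={0}, hence cl(A)={2,3,1}
∂A: remove int from cl → {2,3,1}

{2,3,1}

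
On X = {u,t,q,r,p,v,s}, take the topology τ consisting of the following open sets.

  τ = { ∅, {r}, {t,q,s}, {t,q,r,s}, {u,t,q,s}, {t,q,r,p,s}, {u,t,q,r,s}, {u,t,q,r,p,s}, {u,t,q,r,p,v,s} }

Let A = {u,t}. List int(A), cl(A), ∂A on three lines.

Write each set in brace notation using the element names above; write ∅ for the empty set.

open subsets of A: ∅; so int(A) = ∅
closure: X∖int(X∖A) = X∖{r} = {u,t,q,p,v,s}
∂A = {u,t,q,p,v,s} minus ∅ = {u,t,q,p,v,s}

int(A) = ∅
cl(A)  = {u,t,q,p,v,s}
∂A     = {u,t,q,p,v,s}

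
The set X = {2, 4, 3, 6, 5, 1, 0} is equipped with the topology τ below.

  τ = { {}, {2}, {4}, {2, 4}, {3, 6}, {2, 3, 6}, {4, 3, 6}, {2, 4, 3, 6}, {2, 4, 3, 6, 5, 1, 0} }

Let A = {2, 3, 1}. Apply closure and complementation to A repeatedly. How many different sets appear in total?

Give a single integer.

complement {4, 6, 5, 0}; its interior {4}; cl(A) = X∖{4} = {2, 3, 6, 5, 1, 0}
With k = closure, c = complement:
  1. A     = {2, 3, 1}
  2. kA    = {2, 3, 6, 5, 1, 0}
  3. cA    = {4, 6, 5, 0}
  4. ckA   = {4}
  5. kcA   = {4, 3, 6, 5, 1, 0}
  6. kckA  = {4, 5, 1, 0}
  7. ckcA  = {2}
  8. ckckA = {2, 3, 6}
  9. kckcA = {2, 5, 1, 0}
  10. ckckcA = {4, 3, 6}
k, c of each give nothing new

10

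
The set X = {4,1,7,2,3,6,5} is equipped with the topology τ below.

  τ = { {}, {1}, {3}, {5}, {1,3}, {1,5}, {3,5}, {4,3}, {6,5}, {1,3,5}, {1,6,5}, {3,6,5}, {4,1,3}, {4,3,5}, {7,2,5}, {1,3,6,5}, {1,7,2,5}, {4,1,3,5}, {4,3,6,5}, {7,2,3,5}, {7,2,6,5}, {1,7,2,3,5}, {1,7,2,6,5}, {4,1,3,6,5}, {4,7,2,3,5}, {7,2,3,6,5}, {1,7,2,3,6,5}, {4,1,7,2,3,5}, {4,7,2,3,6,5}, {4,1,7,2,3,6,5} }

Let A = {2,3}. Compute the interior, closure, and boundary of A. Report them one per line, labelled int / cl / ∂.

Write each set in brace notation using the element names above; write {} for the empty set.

int(A) = {3}
cl(A)  = {4,7,2,3}
∂A     = {4,7,2}

opens ⊆ A: {}, {3}; union → int = {3}
complement {4,1,7,6,5}; its interior {1,6,5}; cl(A) = X∖{1,6,5} = {4,7,2,3}
boundary = {4,7,2,3} ∖ {3} = {4,7,2}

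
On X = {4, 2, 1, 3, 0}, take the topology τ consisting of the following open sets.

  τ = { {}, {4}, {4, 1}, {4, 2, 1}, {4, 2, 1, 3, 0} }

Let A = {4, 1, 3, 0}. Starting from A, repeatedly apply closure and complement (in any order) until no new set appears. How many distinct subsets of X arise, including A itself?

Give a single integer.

6

X∖A={2}, int(X∖A)={}, hence cl(A)={4, 2, 1, 3, 0}
Orbit (k=closure, c=complement):
  1. A     = {4, 1, 3, 0}
  2. kA    = {4, 2, 1, 3, 0}
  3. cA    = {2}
  4. ckA   = {}
  5. kcA   = {2, 3, 0}
  6. ckcA  = {4, 1}
(closed under both — stop)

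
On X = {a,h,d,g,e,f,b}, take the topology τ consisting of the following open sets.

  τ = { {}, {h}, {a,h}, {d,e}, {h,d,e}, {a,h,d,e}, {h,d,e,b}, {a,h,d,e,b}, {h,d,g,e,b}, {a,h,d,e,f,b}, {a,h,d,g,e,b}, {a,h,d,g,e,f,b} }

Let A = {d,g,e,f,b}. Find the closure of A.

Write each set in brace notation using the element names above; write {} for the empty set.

cl via duality: int({a,h}) = {a,h}, so X∖{a,h} = {d,g,e,f,b}

{d,g,e,f,b}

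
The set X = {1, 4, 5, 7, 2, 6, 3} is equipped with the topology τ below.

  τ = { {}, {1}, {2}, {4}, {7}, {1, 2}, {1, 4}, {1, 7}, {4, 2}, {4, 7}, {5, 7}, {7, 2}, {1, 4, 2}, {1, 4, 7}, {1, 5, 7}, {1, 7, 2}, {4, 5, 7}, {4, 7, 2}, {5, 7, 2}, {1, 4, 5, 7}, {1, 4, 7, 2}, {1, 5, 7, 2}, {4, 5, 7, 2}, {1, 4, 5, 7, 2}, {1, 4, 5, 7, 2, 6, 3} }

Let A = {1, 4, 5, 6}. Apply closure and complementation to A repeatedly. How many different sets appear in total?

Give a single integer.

closure: X∖int(X∖A) = X∖{7, 2} = {1, 4, 5, 6, 3}
Let k=closure and c=complement:
  1. A     = {1, 4, 5, 6}
  2. kA    = {1, 4, 5, 6, 3}
  3. cA    = {7, 2, 3}
  4. ckA   = {7, 2}
  5. kcA   = {5, 7, 2, 6, 3}
  6. ckcA  = {1, 4}
  7. kckcA = {1, 4, 6, 3}
  8. ckckcA = {5, 7, 2}
— saturated at 8

8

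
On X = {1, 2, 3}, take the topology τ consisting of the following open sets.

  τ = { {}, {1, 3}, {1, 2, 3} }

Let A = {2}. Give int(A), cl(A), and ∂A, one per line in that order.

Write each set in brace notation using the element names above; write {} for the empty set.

U open, U⊆A: {}. int(A) = ⋃ = {}
X∖A={1, 3}, int(X∖A)={1, 3}, hence cl(A)={2}
∂A: remove int from cl → {2}

int(A) = {}
cl(A)  = {2}
∂A     = {2}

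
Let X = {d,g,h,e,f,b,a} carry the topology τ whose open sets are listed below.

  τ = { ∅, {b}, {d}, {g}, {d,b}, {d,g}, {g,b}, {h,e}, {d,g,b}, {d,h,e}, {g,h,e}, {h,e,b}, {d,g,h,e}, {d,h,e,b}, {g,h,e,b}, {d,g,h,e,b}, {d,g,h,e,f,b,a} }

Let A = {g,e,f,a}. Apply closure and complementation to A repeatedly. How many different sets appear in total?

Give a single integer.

X∖A={d,h,b}, int(X∖A)={d,b}, hence cl(A)={g,h,e,f,a}
Orbit (k=closure, c=complement):
  1. A     = {g,e,f,a}
  2. kA    = {g,h,e,f,a}
  3. cA    = {d,h,b}
  4. ckA   = {d,b}
  5. kcA   = {d,h,e,f,b,a}
  6. kckA  = {d,f,b,a}
  7. ckcA  = {g}
  8. ckckA = {g,h,e}
  9. kckcA = {g,f,a}
  10. ckckcA = {d,h,e,b}
(closed under both — stop)

10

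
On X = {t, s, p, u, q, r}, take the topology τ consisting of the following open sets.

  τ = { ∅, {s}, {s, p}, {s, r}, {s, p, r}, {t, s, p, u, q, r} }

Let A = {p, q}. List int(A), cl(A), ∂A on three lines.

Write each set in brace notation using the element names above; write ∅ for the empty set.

int(A) = ∅
cl(A)  = {t, p, u, q}
∂A     = {t, p, u, q}

open subsets of A: ∅; so int(A) = ∅
closure: X∖int(X∖A) = X∖{s, r} = {t, p, u, q}
∂A = {t, p, u, q} minus ∅ = {t, p, u, q}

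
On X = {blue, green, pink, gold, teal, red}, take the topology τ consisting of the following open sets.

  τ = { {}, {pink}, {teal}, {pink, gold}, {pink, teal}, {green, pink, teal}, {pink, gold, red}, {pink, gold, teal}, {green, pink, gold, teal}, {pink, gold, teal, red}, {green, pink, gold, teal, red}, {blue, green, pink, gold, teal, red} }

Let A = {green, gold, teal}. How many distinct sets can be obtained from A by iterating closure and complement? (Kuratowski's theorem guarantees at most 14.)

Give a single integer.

8

closure: X∖int(X∖A) = X∖{pink} = {blue, green, gold, teal, red}
Let k=closure and c=complement:
  1. A     = {green, gold, teal}
  2. kA    = {blue, green, gold, teal, red}
  3. cA    = {blue, pink, red}
  4. ckA   = {pink}
  5. kcA   = {blue, green, pink, gold, red}
  6. ckcA  = {teal}
  7. kckcA = {blue, green, teal}
  8. ckckcA = {pink, gold, red}
— saturated at 8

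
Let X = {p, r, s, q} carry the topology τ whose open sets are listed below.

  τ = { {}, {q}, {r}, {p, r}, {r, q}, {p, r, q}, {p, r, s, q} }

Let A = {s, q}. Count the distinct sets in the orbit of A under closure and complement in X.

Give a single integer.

4

cl via duality: int({p, r}) = {p, r}, so X∖{p, r} = {s, q}
Write k for closure, c for complement:
  1. A     = {s, q}
  2. cA    = {p, r}
  3. kcA   = {p, r, s}
  4. ckcA  = {q}
applying k or c yields no new set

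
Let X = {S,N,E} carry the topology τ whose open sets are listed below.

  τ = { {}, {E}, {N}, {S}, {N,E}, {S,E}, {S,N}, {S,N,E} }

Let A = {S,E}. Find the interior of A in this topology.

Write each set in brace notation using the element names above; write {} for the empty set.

{S,E}

interior: largest open inside A is {S,E} (from {}, {S}, {E}, {S,E})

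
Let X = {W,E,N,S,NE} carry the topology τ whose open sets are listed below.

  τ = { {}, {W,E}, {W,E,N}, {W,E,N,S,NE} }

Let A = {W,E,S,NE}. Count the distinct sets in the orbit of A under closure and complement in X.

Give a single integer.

6

complement {N}; its interior {}; cl(A) = X∖{} = {W,E,N,S,NE}
With k = closure, c = complement:
  1. A     = {W,E,S,NE}
  2. kA    = {W,E,N,S,NE}
  3. cA    = {N}
  4. ckA   = {}
  5. kcA   = {N,S,NE}
  6. ckcA  = {W,E}
k, c of each give nothing new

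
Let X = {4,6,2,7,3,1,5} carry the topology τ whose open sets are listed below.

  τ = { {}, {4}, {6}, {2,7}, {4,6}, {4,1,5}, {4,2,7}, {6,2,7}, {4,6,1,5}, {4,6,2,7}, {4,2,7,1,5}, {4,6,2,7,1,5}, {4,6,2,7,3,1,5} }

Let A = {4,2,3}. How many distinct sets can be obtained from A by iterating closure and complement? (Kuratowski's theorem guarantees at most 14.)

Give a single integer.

cl via duality: int({6,7,1,5}) = {6}, so X∖{6} = {4,2,7,3,1,5}
Write k for closure, c for complement:
  1. A     = {4,2,3}
  2. kA    = {4,2,7,3,1,5}
  3. cA    = {6,7,1,5}
  4. ckA   = {6}
  5. kcA   = {6,2,7,3,1,5}
  6. kckA  = {6,3}
  7. ckcA  = {4}
  8. ckckA = {4,2,7,1,5}
  9. kckcA = {4,3,1,5}
  10. ckckcA = {6,2,7}
  11. kckckcA = {6,2,7,3}
  12. ckckckcA = {4,1,5}
applying k or c yields no new set

12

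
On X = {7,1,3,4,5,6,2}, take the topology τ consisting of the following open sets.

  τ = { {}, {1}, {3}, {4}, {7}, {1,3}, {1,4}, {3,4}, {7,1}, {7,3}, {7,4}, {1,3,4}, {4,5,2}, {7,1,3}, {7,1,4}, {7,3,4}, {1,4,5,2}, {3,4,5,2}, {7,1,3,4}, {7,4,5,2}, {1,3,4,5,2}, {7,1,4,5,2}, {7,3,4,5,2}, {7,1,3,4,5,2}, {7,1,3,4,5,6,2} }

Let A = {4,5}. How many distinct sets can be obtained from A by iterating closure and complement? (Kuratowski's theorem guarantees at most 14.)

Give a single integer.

8

closure: X∖int(X∖A) = X∖{7,1,3} = {4,5,6,2}
Let k=closure and c=complement:
  1. A     = {4,5}
  2. kA    = {4,5,6,2}
  3. cA    = {7,1,3,6,2}
  4. ckA   = {7,1,3}
  5. kcA   = {7,1,3,5,6,2}
  6. kckA  = {7,1,3,6}
  7. ckcA  = {4}
  8. ckckA = {4,5,2}
— saturated at 8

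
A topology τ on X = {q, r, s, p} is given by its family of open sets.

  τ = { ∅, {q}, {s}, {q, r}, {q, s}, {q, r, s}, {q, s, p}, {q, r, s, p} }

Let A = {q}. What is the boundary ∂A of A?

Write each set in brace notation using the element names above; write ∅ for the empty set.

{r, p}

U open, U⊆A: ∅, {q}. int(A) = ⋃ = {q}
X∖A={r, s, p}, int(X∖A)={s}, hence cl(A)={q, r, p}
∂A: remove int from cl → {r, p}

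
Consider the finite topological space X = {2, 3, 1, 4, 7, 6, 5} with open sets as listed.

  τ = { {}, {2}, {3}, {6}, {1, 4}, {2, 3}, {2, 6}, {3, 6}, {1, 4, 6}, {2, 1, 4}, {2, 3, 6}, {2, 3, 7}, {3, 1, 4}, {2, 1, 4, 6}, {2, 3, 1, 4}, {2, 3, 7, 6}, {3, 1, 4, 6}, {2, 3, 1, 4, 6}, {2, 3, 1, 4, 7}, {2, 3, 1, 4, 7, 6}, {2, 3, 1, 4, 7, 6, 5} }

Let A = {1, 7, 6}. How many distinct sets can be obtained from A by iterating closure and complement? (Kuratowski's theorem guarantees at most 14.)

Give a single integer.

12

X∖A={2, 3, 4, 5}, int(X∖A)={2, 3}, hence cl(A)={1, 4, 7, 6, 5}
Orbit (k=closure, c=complement):
  1. A     = {1, 7, 6}
  2. kA    = {1, 4, 7, 6, 5}
  3. cA    = {2, 3, 4, 5}
  4. ckA   = {2, 3}
  5. kcA   = {2, 3, 1, 4, 7, 5}
  6. kckA  = {2, 3, 7, 5}
  7. ckcA  = {6}
  8. ckckA = {1, 4, 6}
  9. kckcA = {6, 5}
  10. kckckA = {1, 4, 6, 5}
  11. ckckcA = {2, 3, 1, 4, 7}
  12. ckckckA = {2, 3, 7}
(closed under both — stop)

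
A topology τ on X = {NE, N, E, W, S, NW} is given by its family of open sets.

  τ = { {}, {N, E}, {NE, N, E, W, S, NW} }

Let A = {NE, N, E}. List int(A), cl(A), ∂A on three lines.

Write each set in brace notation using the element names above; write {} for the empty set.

U open, U⊆A: {}, {N, E}. int(A) = ⋃ = {N, E}
X∖A={W, S, NW}, int(X∖A)={}, hence cl(A)={NE, N, E, W, S, NW}
∂A: remove int from cl → {NE, W, S, NW}

int(A) = {N, E}
cl(A)  = {NE, N, E, W, S, NW}
∂A     = {NE, W, S, NW}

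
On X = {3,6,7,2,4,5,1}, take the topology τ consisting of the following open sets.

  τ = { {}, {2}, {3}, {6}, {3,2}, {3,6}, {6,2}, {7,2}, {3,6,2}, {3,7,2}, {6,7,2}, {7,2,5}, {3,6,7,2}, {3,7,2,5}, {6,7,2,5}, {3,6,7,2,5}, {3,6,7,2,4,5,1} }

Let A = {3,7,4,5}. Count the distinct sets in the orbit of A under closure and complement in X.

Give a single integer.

8

complement {6,2,1}; its interior {6,2}; cl(A) = X∖{6,2} = {3,7,4,5,1}
With k = closure, c = complement:
  1. A     = {3,7,4,5}
  2. kA    = {3,7,4,5,1}
  3. cA    = {6,2,1}
  4. ckA   = {6,2}
  5. kcA   = {6,7,2,4,5,1}
  6. ckcA  = {3}
  7. kckcA = {3,4,1}
  8. ckckcA = {6,7,2,5}
k, c of each give nothing new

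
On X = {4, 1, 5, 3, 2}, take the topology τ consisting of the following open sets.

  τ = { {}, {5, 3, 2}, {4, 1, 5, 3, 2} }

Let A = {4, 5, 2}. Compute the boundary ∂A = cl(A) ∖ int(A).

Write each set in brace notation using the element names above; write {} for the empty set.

U open, U⊆A: {}. int(A) = ⋃ = {}
X∖A={1, 3}, int(X∖A)={}, hence cl(A)={4, 1, 5, 3, 2}
∂A: remove int from cl → {4, 1, 5, 3, 2}

{4, 1, 5, 3, 2}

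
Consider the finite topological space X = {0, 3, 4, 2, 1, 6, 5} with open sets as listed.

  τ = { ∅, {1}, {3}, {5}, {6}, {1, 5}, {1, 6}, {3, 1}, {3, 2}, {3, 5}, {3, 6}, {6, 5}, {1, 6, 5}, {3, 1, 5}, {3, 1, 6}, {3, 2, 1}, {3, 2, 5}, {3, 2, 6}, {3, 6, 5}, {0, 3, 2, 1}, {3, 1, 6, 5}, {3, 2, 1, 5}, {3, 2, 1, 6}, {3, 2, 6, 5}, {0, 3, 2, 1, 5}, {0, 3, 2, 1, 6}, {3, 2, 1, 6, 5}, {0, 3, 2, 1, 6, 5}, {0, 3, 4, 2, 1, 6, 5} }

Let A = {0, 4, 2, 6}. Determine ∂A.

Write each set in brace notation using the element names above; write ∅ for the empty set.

{0, 4, 2}

interior: largest open inside A is {6} (from ∅, {6})
cl via duality: int({3, 1, 5}) = {3, 1, 5}, so X∖{3, 1, 5} = {0, 4, 2, 6}
cl∖int = {0, 4, 2}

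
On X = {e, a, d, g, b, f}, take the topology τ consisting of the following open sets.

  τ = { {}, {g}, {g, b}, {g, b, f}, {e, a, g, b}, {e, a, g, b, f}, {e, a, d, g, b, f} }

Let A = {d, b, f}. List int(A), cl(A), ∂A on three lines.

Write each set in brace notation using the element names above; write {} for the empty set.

open subsets of A: {}; so int(A) = {}
closure: X∖int(X∖A) = X∖{g} = {e, a, d, b, f}
∂A = {e, a, d, b, f} minus {} = {e, a, d, b, f}

int(A) = {}
cl(A)  = {e, a, d, b, f}
∂A     = {e, a, d, b, f}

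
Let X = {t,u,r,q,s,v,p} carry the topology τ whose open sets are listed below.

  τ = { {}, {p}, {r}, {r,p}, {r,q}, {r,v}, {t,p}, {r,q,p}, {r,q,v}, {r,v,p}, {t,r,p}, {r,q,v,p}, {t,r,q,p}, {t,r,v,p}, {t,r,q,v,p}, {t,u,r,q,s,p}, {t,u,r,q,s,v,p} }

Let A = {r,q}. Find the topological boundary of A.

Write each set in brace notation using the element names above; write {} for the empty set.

interior: largest open inside A is {r,q} (from {}, {r}, {r,q})
cl via duality: int({t,u,s,v,p}) = {t,p}, so X∖{t,p} = {u,r,q,s,v}
cl∖int = {u,s,v}

{u,s,v}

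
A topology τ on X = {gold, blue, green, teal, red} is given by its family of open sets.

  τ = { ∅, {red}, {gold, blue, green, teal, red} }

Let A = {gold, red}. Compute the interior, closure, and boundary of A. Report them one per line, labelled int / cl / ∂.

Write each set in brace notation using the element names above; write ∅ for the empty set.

int(A) = {red}
cl(A)  = {gold, blue, green, teal, red}
∂A     = {gold, blue, green, teal}

interior: largest open inside A is {red} (from ∅, {red})
cl via duality: int({blue, green, teal}) = ∅, so X∖∅ = {gold, blue, green, teal, red}
cl∖int = {gold, blue, green, teal}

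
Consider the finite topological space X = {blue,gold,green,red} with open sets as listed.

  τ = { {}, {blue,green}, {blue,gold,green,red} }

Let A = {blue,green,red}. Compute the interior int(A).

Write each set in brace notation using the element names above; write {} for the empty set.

interior: largest open inside A is {blue,green} (from {}, {blue,green})

{blue,green}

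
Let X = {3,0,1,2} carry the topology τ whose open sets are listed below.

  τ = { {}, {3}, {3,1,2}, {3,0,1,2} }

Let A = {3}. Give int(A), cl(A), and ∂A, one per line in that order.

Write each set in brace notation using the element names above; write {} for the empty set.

interior: largest open inside A is {3} (from {}, {3})
cl via duality: int({0,1,2}) = {}, so X∖{} = {3,0,1,2}
cl∖int = {0,1,2}

int(A) = {3}
cl(A)  = {3,0,1,2}
∂A     = {0,1,2}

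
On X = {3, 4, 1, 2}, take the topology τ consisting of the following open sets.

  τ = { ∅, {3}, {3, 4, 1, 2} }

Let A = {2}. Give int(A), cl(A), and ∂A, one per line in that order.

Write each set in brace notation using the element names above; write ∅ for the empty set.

int(A) = ∅
cl(A)  = {4, 1, 2}
∂A     = {4, 1, 2}

interior: largest open inside A is ∅ (from ∅)
cl via duality: int({3, 4, 1}) = {3}, so X∖{3} = {4, 1, 2}
cl∖int = {4, 1, 2}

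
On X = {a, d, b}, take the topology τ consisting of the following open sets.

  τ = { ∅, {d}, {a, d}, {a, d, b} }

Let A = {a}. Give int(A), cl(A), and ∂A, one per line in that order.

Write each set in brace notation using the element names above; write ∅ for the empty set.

int(A) = ∅
cl(A)  = {a, b}
∂A     = {a, b}

opens ⊆ A: ∅; union → int = ∅
complement {d, b}; its interior {d}; cl(A) = X∖{d} = {a, b}
boundary = {a, b} ∖ ∅ = {a, b}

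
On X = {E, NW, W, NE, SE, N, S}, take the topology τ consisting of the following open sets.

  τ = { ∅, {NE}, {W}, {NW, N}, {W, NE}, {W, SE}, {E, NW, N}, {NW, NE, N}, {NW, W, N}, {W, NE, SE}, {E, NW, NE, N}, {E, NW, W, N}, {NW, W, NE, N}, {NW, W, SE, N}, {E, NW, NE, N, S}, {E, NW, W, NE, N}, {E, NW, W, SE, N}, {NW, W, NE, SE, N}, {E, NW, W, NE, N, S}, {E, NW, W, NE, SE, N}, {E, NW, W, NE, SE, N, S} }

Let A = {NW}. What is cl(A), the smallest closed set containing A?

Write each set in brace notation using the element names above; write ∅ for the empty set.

X∖A={E, W, NE, SE, N, S}, int(X∖A)={W, NE, SE}, hence cl(A)={E, NW, N, S}

{E, NW, N, S}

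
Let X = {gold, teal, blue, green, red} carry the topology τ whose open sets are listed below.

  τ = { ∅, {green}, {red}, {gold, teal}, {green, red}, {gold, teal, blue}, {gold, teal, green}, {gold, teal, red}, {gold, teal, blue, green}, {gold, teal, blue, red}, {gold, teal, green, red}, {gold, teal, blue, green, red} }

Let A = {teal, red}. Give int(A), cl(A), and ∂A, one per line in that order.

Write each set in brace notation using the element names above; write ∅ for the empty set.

U open, U⊆A: ∅, {red}. int(A) = ⋃ = {red}
X∖A={gold, blue, green}, int(X∖A)={green}, hence cl(A)={gold, teal, blue, red}
∂A: remove int from cl → {gold, teal, blue}

int(A) = {red}
cl(A)  = {gold, teal, blue, red}
∂A     = {gold, teal, blue}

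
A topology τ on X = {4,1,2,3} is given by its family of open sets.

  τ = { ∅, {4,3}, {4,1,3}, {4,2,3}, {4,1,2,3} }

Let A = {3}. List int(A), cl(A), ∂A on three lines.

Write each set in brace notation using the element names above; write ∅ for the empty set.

int(A) = ∅
cl(A)  = {4,1,2,3}
∂A     = {4,1,2,3}

open subsets of A: ∅; so int(A) = ∅
closure: X∖int(X∖A) = X∖∅ = {4,1,2,3}
∂A = {4,1,2,3} minus ∅ = {4,1,2,3}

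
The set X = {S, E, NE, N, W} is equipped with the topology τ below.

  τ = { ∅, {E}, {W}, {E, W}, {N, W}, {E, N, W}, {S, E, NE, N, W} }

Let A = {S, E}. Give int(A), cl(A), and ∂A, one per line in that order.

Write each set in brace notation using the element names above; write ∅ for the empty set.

opens ⊆ A: ∅, {E}; union → int = {E}
complement {NE, N, W}; its interior {N, W}; cl(A) = X∖{N, W} = {S, E, NE}
boundary = {S, E, NE} ∖ {E} = {S, NE}

int(A) = {E}
cl(A)  = {S, E, NE}
∂A     = {S, NE}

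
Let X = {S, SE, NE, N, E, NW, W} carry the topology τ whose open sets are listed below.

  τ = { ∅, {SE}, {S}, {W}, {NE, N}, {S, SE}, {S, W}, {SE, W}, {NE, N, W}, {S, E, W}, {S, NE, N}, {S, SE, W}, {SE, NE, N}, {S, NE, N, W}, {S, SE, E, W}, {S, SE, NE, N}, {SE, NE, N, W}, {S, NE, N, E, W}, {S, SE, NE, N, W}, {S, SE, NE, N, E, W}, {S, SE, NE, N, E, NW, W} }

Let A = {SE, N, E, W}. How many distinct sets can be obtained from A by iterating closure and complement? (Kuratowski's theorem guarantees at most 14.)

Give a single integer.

10

cl via duality: int({S, NE, NW}) = {S}, so X∖{S} = {SE, NE, N, E, NW, W}
Write k for closure, c for complement:
  1. A     = {SE, N, E, W}
  2. kA    = {SE, NE, N, E, NW, W}
  3. cA    = {S, NE, NW}
  4. ckA   = {S}
  5. kcA   = {S, NE, N, E, NW}
  6. kckA  = {S, E, NW}
  7. ckcA  = {SE, W}
  8. ckckA = {SE, NE, N, W}
  9. kckcA = {SE, E, NW, W}
  10. ckckcA = {S, NE, N}
applying k or c yields no new set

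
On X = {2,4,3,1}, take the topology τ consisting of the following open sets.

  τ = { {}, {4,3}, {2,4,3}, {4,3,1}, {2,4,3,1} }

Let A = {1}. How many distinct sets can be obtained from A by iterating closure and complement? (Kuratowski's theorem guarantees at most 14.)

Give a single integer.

4

complement {2,4,3}; its interior {2,4,3}; cl(A) = X∖{2,4,3} = {1}
With k = closure, c = complement:
  1. A     = {1}
  2. cA    = {2,4,3}
  3. kcA   = {2,4,3,1}
  4. ckcA  = {}
k, c of each give nothing new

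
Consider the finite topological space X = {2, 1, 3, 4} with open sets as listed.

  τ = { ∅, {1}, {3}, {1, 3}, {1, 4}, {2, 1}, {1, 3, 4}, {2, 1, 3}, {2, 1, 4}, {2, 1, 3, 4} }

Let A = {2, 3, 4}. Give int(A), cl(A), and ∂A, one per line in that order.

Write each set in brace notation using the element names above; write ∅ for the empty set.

int(A) = {3}
cl(A)  = {2, 3, 4}
∂A     = {2, 4}

U open, U⊆A: ∅, {3}. int(A) = ⋃ = {3}
X∖A={1}, int(X∖A)={1}, hence cl(A)={2, 3, 4}
∂A: remove int from cl → {2, 4}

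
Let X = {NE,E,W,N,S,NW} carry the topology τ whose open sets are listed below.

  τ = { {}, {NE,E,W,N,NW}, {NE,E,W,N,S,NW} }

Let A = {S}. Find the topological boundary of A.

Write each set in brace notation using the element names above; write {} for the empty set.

open subsets of A: {}; so int(A) = {}
closure: X∖int(X∖A) = X∖{NE,E,W,N,NW} = {S}
∂A = {S} minus {} = {S}

{S}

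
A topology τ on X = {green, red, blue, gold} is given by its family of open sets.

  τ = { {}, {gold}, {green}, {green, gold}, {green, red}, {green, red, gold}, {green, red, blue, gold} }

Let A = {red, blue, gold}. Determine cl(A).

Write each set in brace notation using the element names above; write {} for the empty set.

X∖A={green}, int(X∖A)={green}, hence cl(A)={red, blue, gold}

{red, blue, gold}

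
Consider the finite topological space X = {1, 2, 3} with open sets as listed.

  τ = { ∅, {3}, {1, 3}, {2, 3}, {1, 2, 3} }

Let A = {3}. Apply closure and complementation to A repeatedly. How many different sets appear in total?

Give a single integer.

X∖A={1, 2}, int(X∖A)=∅, hence cl(A)={1, 2, 3}
Orbit (k=closure, c=complement):
  1. A     = {3}
  2. kA    = {1, 2, 3}
  3. cA    = {1, 2}
  4. ckA   = ∅
(closed under both — stop)

4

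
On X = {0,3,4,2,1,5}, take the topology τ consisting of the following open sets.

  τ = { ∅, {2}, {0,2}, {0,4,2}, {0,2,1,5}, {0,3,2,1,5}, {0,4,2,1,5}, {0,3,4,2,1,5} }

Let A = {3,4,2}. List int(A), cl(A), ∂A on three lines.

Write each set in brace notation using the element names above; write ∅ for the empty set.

interior: largest open inside A is {2} (from ∅, {2})
cl via duality: int({0,1,5}) = ∅, so X∖∅ = {0,3,4,2,1,5}
cl∖int = {0,3,4,1,5}

int(A) = {2}
cl(A)  = {0,3,4,2,1,5}
∂A     = {0,3,4,1,5}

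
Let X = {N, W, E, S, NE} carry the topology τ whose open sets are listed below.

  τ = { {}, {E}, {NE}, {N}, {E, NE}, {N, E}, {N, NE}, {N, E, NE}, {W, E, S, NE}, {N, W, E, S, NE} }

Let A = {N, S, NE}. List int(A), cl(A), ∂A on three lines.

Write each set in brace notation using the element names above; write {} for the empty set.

int(A) = {N, NE}
cl(A)  = {N, W, S, NE}
∂A     = {W, S}

U open, U⊆A: {}, {N}, {NE}, {N, NE}. int(A) = ⋃ = {N, NE}
X∖A={W, E}, int(X∖A)={E}, hence cl(A)={N, W, S, NE}
∂A: remove int from cl → {W, S}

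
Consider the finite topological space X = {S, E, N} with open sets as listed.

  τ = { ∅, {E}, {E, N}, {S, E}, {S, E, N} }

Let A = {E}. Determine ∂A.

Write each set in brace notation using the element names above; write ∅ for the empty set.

interior: largest open inside A is {E} (from ∅, {E})
cl via duality: int({S, N}) = ∅, so X∖∅ = {S, E, N}
cl∖int = {S, N}

{S, N}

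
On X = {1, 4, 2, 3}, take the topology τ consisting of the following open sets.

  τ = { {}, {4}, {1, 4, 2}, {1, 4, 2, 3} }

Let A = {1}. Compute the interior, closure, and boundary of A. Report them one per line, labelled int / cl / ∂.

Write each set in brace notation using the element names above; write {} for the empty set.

interior: largest open inside A is {} (from {})
cl via duality: int({4, 2, 3}) = {4}, so X∖{4} = {1, 2, 3}
cl∖int = {1, 2, 3}

int(A) = {}
cl(A)  = {1, 2, 3}
∂A     = {1, 2, 3}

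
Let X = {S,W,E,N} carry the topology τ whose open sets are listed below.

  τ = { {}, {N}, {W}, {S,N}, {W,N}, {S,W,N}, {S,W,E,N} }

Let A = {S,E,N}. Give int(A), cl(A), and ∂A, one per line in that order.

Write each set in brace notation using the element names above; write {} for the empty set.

int(A) = {S,N}
cl(A)  = {S,E,N}
∂A     = {E}

U open, U⊆A: {}, {N}, {S,N}. int(A) = ⋃ = {S,N}
X∖A={W}, int(X∖A)={W}, hence cl(A)={S,E,N}
∂A: remove int from cl → {E}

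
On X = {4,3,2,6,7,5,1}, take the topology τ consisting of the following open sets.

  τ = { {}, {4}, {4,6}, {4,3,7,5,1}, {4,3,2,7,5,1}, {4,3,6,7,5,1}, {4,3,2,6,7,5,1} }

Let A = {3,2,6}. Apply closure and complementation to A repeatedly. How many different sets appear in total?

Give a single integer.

6

cl via duality: int({4,7,5,1}) = {4}, so X∖{4} = {3,2,6,7,5,1}
Write k for closure, c for complement:
  1. A     = {3,2,6}
  2. kA    = {3,2,6,7,5,1}
  3. cA    = {4,7,5,1}
  4. ckA   = {4}
  5. kcA   = {4,3,2,6,7,5,1}
  6. ckcA  = {}
applying k or c yields no new set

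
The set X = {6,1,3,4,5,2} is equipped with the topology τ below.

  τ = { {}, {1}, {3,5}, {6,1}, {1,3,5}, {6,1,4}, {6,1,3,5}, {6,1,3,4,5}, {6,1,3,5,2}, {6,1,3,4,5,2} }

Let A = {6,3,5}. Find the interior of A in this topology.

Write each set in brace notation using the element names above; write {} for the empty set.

open subsets of A: {}, {3,5}; so int(A) = {3,5}

{3,5}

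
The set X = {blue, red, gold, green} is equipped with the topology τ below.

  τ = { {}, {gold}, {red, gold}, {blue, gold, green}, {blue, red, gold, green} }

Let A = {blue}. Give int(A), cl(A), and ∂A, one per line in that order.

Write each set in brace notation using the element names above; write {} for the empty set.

open subsets of A: {}; so int(A) = {}
closure: X∖int(X∖A) = X∖{red, gold} = {blue, green}
∂A = {blue, green} minus {} = {blue, green}

int(A) = {}
cl(A)  = {blue, green}
∂A     = {blue, green}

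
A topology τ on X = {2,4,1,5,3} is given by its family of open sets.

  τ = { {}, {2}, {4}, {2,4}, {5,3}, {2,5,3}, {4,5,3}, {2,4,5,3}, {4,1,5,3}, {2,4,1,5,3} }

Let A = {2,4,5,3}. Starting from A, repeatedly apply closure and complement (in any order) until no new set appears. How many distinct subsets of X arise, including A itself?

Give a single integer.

4

complement {1}; its interior {}; cl(A) = X∖{} = {2,4,1,5,3}
With k = closure, c = complement:
  1. A     = {2,4,5,3}
  2. kA    = {2,4,1,5,3}
  3. cA    = {1}
  4. ckA   = {}
k, c of each give nothing new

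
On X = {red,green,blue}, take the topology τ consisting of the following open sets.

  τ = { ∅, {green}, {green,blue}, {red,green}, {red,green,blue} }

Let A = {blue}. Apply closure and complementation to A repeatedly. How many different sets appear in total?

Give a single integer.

4

X∖A={red,green}, int(X∖A)={red,green}, hence cl(A)={blue}
Orbit (k=closure, c=complement):
  1. A     = {blue}
  2. cA    = {red,green}
  3. kcA   = {red,green,blue}
  4. ckcA  = ∅
(closed under both — stop)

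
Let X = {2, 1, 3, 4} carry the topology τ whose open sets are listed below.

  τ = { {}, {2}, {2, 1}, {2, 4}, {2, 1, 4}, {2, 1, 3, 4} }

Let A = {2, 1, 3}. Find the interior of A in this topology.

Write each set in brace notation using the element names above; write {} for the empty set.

open subsets of A: {}, {2}, {2, 1}; so int(A) = {2, 1}

{2, 1}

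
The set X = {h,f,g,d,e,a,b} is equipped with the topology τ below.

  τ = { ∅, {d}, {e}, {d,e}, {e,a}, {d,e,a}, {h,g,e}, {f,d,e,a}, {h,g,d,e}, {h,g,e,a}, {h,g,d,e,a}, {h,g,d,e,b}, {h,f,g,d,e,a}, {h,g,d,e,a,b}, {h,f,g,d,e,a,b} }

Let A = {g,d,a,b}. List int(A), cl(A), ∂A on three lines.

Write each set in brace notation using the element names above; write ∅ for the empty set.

opens ⊆ A: ∅, {d}; union → int = {d}
complement {h,f,e}; its interior {e}; cl(A) = X∖{e} = {h,f,g,d,a,b}
boundary = {h,f,g,d,a,b} ∖ {d} = {h,f,g,a,b}

int(A) = {d}
cl(A)  = {h,f,g,d,a,b}
∂A     = {h,f,g,a,b}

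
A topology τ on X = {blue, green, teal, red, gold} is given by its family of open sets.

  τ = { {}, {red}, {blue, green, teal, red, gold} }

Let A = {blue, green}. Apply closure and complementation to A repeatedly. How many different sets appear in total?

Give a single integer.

6

X∖A={teal, red, gold}, int(X∖A)={red}, hence cl(A)={blue, green, teal, gold}
Orbit (k=closure, c=complement):
  1. A     = {blue, green}
  2. kA    = {blue, green, teal, gold}
  3. cA    = {teal, red, gold}
  4. ckA   = {red}
  5. kcA   = {blue, green, teal, red, gold}
  6. ckcA  = {}
(closed under both — stop)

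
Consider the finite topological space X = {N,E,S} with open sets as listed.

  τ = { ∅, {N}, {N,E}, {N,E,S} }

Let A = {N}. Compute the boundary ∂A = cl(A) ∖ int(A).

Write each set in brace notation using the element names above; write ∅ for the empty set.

interior: largest open inside A is {N} (from ∅, {N})
cl via duality: int({E,S}) = ∅, so X∖∅ = {N,E,S}
cl∖int = {E,S}

{E,S}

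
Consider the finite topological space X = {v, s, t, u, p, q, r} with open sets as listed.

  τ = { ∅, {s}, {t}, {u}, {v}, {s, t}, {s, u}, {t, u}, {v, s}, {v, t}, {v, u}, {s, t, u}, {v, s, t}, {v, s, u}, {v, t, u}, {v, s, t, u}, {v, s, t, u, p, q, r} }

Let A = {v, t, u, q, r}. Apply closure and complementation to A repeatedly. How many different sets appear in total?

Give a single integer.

closure: X∖int(X∖A) = X∖{s} = {v, t, u, p, q, r}
Let k=closure and c=complement:
  1. A     = {v, t, u, q, r}
  2. kA    = {v, t, u, p, q, r}
  3. cA    = {s, p}
  4. ckA   = {s}
  5. kcA   = {s, p, q, r}
  6. ckcA  = {v, t, u}
— saturated at 6

6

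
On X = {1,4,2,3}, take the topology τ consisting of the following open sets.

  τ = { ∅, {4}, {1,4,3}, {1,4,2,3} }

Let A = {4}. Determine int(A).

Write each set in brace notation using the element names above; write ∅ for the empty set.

{4}

interior: largest open inside A is {4} (from ∅, {4})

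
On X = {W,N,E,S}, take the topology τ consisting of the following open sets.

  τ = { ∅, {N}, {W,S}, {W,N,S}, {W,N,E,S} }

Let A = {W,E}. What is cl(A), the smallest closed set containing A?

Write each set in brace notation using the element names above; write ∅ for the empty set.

{W,E,S}

closure: X∖int(X∖A) = X∖{N} = {W,E,S}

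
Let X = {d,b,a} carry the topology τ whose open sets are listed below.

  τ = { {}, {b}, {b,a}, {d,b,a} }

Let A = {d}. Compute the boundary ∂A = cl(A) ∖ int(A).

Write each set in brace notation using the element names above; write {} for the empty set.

{d}

U open, U⊆A: {}. int(A) = ⋃ = {}
X∖A={b,a}, int(X∖A)={b,a}, hence cl(A)={d}
∂A: remove int from cl → {d}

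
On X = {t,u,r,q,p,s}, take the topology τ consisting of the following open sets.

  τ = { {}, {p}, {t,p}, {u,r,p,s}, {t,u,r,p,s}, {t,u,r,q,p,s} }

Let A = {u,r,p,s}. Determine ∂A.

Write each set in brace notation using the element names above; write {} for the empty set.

interior: largest open inside A is {u,r,p,s} (from {}, {p}, {u,r,p,s})
cl via duality: int({t,q}) = {}, so X∖{} = {t,u,r,q,p,s}
cl∖int = {t,q}

{t,q}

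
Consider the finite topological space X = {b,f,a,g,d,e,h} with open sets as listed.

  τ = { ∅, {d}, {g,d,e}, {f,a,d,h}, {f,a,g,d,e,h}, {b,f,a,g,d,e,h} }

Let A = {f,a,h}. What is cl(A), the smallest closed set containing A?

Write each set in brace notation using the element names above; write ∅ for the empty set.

cl via duality: int({b,g,d,e}) = {g,d,e}, so X∖{g,d,e} = {b,f,a,h}

{b,f,a,h}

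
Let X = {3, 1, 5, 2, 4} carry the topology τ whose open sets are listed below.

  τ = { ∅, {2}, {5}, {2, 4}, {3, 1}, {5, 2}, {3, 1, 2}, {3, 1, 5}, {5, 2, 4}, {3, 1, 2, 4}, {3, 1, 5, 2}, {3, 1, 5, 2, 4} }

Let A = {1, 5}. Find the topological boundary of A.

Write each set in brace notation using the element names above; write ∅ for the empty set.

{3, 1}

U open, U⊆A: ∅, {5}. int(A) = ⋃ = {5}
X∖A={3, 2, 4}, int(X∖A)={2, 4}, hence cl(A)={3, 1, 5}
∂A: remove int from cl → {3, 1}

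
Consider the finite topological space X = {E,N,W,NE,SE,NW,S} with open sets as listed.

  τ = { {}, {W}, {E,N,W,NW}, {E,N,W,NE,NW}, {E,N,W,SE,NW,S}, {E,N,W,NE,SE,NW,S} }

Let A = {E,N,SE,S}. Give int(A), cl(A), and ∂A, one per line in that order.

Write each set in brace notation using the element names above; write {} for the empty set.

opens ⊆ A: {}; union → int = {}
complement {W,NE,NW}; its interior {W}; cl(A) = X∖{W} = {E,N,NE,SE,NW,S}
boundary = {E,N,NE,SE,NW,S} ∖ {} = {E,N,NE,SE,NW,S}

int(A) = {}
cl(A)  = {E,N,NE,SE,NW,S}
∂A     = {E,N,NE,SE,NW,S}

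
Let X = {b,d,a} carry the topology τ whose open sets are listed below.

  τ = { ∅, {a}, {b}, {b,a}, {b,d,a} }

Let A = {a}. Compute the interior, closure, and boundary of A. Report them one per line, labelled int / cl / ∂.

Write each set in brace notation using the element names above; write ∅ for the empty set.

U open, U⊆A: ∅, {a}. int(A) = ⋃ = {a}
X∖A={b,d}, int(X∖A)={b}, hence cl(A)={d,a}
∂A: remove int from cl → {d}

int(A) = {a}
cl(A)  = {d,a}
∂A     = {d}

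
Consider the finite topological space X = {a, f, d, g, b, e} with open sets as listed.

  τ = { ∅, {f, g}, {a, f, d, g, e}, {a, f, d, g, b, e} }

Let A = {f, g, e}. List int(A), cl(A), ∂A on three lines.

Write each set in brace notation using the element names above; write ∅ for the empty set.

U open, U⊆A: ∅, {f, g}. int(A) = ⋃ = {f, g}
X∖A={a, d, b}, int(X∖A)=∅, hence cl(A)={a, f, d, g, b, e}
∂A: remove int from cl → {a, d, b, e}

int(A) = {f, g}
cl(A)  = {a, f, d, g, b, e}
∂A     = {a, d, b, e}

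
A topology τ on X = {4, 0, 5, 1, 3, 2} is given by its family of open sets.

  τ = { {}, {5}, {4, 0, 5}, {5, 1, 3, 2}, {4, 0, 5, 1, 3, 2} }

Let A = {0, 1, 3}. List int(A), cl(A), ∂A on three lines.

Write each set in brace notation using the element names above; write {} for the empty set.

int(A) = {}
cl(A)  = {4, 0, 1, 3, 2}
∂A     = {4, 0, 1, 3, 2}

U open, U⊆A: {}. int(A) = ⋃ = {}
X∖A={4, 5, 2}, int(X∖A)={5}, hence cl(A)={4, 0, 1, 3, 2}
∂A: remove int from cl → {4, 0, 1, 3, 2}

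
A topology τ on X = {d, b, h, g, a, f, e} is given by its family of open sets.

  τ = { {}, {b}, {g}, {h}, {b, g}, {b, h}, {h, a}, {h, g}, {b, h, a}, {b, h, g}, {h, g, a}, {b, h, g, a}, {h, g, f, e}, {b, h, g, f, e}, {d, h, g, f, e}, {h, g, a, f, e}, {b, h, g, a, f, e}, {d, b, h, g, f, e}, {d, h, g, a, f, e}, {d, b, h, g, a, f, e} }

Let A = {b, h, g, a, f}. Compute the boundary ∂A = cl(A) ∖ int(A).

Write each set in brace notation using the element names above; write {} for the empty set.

{d, f, e}

open subsets of A: {}, {b}, {h}, {g}, {h, g}, {h, a}, {b, g}, {b, h}, {h, g, a}, {b, h, g}, {b, h, a}, {b, h, g, a}; so int(A) = {b, h, g, a}
closure: X∖int(X∖A) = X∖{} = {d, b, h, g, a, f, e}
∂A = {d, b, h, g, a, f, e} minus {b, h, g, a} = {d, f, e}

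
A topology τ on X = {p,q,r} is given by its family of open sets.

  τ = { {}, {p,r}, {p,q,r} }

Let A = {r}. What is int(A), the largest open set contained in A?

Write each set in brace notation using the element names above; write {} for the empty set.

{}

interior: largest open inside A is {} (from {})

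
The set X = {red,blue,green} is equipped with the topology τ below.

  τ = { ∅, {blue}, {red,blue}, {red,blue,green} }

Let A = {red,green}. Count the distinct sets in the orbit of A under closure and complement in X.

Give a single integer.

4

complement {blue}; its interior {blue}; cl(A) = X∖{blue} = {red,green}
With k = closure, c = complement:
  1. A     = {red,green}
  2. cA    = {blue}
  3. kcA   = {red,blue,green}
  4. ckcA  = ∅
k, c of each give nothing new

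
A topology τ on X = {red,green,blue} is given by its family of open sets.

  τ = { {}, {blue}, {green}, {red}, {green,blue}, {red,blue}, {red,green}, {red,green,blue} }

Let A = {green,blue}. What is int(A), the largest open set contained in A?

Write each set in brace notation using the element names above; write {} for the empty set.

U open, U⊆A: {}, {green}, {blue}, {green,blue}. int(A) = ⋃ = {green,blue}

{green,blue}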